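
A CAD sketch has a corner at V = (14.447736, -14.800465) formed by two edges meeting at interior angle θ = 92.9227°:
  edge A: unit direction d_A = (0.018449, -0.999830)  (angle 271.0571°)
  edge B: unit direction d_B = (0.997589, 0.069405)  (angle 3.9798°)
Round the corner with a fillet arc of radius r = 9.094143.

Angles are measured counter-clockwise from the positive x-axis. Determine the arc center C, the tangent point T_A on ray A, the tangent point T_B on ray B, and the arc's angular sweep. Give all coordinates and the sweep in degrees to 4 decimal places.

bisector direction at 317.5185° = (0.737495,-0.675353)
center distance |VC| = r/sin(θ/2) = 9.094143/sin(46.4614°) = 12.545205
C = V + |VC|·bis = (23.6998,-23.2729)
T_A = V + ((C−V)·d_A)·d_A = V + 8.6417·d_A = (14.6072,-23.4407)
T_B = V + ((C−V)·d_B)·d_B = V + 8.6417·d_B = (23.0686,-14.2007)
sweep = 180° − θ = 87.0773°

center=(23.6998,-23.2729) T_A=(14.6072,-23.4407) T_B=(23.0686,-14.2007) sweep=87.0773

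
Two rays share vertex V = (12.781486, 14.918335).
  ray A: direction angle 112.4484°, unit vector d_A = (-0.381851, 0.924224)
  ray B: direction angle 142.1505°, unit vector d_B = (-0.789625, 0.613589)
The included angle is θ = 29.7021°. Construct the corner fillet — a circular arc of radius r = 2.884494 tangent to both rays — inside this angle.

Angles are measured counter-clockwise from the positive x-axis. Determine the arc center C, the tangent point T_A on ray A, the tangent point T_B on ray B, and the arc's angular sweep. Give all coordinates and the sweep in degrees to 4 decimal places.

center=(5.9617,23.8707) T_A=(8.6277,24.9722) T_B=(4.1919,21.5930) sweep=150.2979

bisector direction at 127.2995° = (-0.605981,0.795479)
center distance |VC| = r/sin(θ/2) = 2.884494/sin(14.8511°) = 11.254055
C = V + |VC|·bis = (5.9617,23.8707)
T_A = V + ((C−V)·d_A)·d_A = V + 10.8781·d_A = (8.6277,24.9722)
T_B = V + ((C−V)·d_B)·d_B = V + 10.8781·d_B = (4.1919,21.5930)
sweep = 180° − θ = 150.2979°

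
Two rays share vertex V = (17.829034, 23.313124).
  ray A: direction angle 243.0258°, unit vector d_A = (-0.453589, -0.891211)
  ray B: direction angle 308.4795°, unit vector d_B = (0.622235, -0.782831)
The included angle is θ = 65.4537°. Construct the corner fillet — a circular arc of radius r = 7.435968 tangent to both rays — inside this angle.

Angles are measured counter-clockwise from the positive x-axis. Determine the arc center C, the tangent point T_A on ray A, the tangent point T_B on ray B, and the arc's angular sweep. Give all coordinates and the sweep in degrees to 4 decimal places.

bisector direction at 275.7527° = (0.100234,-0.994964)
center distance |VC| = r/sin(θ/2) = 7.435968/sin(32.7268°) = 13.754147
C = V + |VC|·bis = (19.2077,9.6282)
T_A = V + ((C−V)·d_A)·d_A = V + 11.5708·d_A = (12.5807,13.0011)
T_B = V + ((C−V)·d_B)·d_B = V + 11.5708·d_B = (25.0288,14.2552)
sweep = 180° − θ = 114.5463°

center=(19.2077,9.6282) T_A=(12.5807,13.0011) T_B=(25.0288,14.2552) sweep=114.5463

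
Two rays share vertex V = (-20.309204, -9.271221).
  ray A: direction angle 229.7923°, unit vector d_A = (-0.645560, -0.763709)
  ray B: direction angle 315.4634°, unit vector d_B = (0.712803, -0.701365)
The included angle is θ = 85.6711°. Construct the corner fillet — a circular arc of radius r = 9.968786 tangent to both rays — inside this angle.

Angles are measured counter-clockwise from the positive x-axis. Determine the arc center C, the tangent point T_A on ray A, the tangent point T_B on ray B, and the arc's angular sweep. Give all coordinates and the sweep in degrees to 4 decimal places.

bisector direction at 272.6278° = (0.045849,-0.998948)
center distance |VC| = r/sin(θ/2) = 9.968786/sin(42.8355°) = 14.662213
C = V + |VC|·bis = (-19.6370,-23.9180)
T_A = V + ((C−V)·d_A)·d_A = V + 10.7519·d_A = (-27.2502,-17.4826)
T_B = V + ((C−V)·d_B)·d_B = V + 10.7519·d_B = (-12.6452,-16.8122)
sweep = 180° − θ = 94.3289°

center=(-19.6370,-23.9180) T_A=(-27.2502,-17.4826) T_B=(-12.6452,-16.8122) sweep=94.3289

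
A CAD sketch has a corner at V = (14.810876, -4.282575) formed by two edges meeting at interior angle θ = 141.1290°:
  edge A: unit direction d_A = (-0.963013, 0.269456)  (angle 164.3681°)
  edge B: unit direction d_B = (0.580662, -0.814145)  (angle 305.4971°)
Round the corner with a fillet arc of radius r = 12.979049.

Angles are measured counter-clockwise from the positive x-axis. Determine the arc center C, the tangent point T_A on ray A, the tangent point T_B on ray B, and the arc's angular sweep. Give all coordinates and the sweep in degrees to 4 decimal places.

bisector direction at 234.9326° = (-0.574540,-0.818477)
center distance |VC| = r/sin(θ/2) = 12.979049/sin(70.5645°) = 13.763329
C = V + |VC|·bis = (6.9033,-15.5475)
T_A = V + ((C−V)·d_A)·d_A = V + 4.5797·d_A = (10.4006,-3.0486)
T_B = V + ((C−V)·d_B)·d_B = V + 4.5797·d_B = (17.4701,-8.0111)
sweep = 180° − θ = 38.8710°

center=(6.9033,-15.5475) T_A=(10.4006,-3.0486) T_B=(17.4701,-8.0111) sweep=38.8710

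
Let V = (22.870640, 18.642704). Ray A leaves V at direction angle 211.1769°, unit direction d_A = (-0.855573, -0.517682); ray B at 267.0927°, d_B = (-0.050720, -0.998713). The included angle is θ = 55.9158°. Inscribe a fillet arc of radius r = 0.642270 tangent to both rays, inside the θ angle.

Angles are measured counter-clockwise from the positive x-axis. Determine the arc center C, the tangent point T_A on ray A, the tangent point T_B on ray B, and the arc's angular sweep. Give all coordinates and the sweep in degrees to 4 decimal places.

bisector direction at 239.1348° = (-0.513020,-0.858377)
center distance |VC| = r/sin(θ/2) = 0.642270/sin(27.9579°) = 1.369964
C = V + |VC|·bis = (22.1678,17.4668)
T_A = V + ((C−V)·d_A)·d_A = V + 1.2101·d_A = (21.8353,18.0163)
T_B = V + ((C−V)·d_B)·d_B = V + 1.2101·d_B = (22.8093,17.4342)
sweep = 180° − θ = 124.0842°

center=(22.1678,17.4668) T_A=(21.8353,18.0163) T_B=(22.8093,17.4342) sweep=124.0842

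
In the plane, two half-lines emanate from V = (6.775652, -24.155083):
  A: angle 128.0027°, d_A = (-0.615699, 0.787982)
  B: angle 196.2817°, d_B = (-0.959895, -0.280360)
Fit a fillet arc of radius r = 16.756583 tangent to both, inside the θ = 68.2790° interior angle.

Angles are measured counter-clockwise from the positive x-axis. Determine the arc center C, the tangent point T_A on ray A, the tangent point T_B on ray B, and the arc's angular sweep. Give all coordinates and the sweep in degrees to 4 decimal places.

bisector direction at 162.1422° = (-0.951821,0.306656)
center distance |VC| = r/sin(θ/2) = 16.756583/sin(34.1395°) = 29.857969
C = V + |VC|·bis = (-21.6438,-14.9990)
T_A = V + ((C−V)·d_A)·d_A = V + 24.7127·d_A = (-8.4399,-4.6820)
T_B = V + ((C−V)·d_B)·d_B = V + 24.7127·d_B = (-16.9459,-31.0835)
sweep = 180° − θ = 111.7210°

center=(-21.6438,-14.9990) T_A=(-8.4399,-4.6820) T_B=(-16.9459,-31.0835) sweep=111.7210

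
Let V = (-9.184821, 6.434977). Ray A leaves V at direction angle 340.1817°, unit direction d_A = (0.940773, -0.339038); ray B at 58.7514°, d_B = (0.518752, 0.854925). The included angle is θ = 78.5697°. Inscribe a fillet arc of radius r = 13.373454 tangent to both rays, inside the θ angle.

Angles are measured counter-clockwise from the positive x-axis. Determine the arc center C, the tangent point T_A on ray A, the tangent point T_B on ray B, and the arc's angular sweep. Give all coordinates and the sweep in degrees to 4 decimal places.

bisector direction at 19.4665° = (0.942836,0.333256)
center distance |VC| = r/sin(θ/2) = 13.373454/sin(39.2848°) = 21.121219
C = V + |VC|·bis = (10.7290,13.4738)
T_A = V + ((C−V)·d_A)·d_A = V + 16.3480·d_A = (6.1949,0.8924)
T_B = V + ((C−V)·d_B)·d_B = V + 16.3480·d_B = (-0.7043,20.4113)
sweep = 180° − θ = 101.4303°

center=(10.7290,13.4738) T_A=(6.1949,0.8924) T_B=(-0.7043,20.4113) sweep=101.4303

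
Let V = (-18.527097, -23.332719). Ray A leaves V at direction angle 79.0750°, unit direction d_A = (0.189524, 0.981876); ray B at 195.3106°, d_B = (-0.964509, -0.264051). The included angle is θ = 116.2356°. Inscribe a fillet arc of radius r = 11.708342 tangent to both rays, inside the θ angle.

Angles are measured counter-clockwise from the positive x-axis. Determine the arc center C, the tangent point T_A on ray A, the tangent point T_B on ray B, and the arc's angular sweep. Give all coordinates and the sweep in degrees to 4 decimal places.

center=(-28.6430,-13.9629) T_A=(-17.1468,-16.1820) T_B=(-25.5514,-25.2557) sweep=63.7644

bisector direction at 137.1928° = (-0.733644,0.679534)
center distance |VC| = r/sin(θ/2) = 11.708342/sin(58.1178°) = 13.788539
C = V + |VC|·bis = (-28.6430,-13.9629)
T_A = V + ((C−V)·d_A)·d_A = V + 7.2828·d_A = (-17.1468,-16.1820)
T_B = V + ((C−V)·d_B)·d_B = V + 7.2828·d_B = (-25.5514,-25.2557)
sweep = 180° − θ = 63.7644°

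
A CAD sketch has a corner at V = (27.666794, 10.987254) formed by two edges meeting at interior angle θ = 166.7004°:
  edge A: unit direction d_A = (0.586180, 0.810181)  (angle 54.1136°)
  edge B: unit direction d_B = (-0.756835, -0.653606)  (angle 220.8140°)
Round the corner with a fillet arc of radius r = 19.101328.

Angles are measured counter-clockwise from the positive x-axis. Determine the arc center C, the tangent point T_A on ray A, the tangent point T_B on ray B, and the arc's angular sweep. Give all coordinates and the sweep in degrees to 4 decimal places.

bisector direction at 137.4638° = (-0.736850,0.676056)
center distance |VC| = r/sin(θ/2) = 19.101328/sin(83.3502°) = 19.230703
C = V + |VC|·bis = (13.4966,23.9883)
T_A = V + ((C−V)·d_A)·d_A = V + 2.2269·d_A = (28.9722,12.7915)
T_B = V + ((C−V)·d_B)·d_B = V + 2.2269·d_B = (25.9814,9.5317)
sweep = 180° − θ = 13.2996°

center=(13.4966,23.9883) T_A=(28.9722,12.7915) T_B=(25.9814,9.5317) sweep=13.2996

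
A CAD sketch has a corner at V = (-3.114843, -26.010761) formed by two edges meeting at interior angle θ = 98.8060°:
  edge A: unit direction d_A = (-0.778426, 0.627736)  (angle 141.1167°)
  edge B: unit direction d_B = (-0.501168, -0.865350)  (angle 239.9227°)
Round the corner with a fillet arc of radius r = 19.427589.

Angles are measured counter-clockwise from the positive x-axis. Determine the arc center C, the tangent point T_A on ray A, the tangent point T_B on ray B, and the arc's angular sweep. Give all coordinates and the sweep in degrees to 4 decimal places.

bisector direction at 190.5197° = (-0.983192,-0.182574)
center distance |VC| = r/sin(θ/2) = 19.427589/sin(49.4030°) = 25.586002
C = V + |VC|·bis = (-28.2708,-30.6821)
T_A = V + ((C−V)·d_A)·d_A = V + 16.6497·d_A = (-16.0754,-15.5591)
T_B = V + ((C−V)·d_B)·d_B = V + 16.6497·d_B = (-11.4591,-40.4186)
sweep = 180° − θ = 81.1940°

center=(-28.2708,-30.6821) T_A=(-16.0754,-15.5591) T_B=(-11.4591,-40.4186) sweep=81.1940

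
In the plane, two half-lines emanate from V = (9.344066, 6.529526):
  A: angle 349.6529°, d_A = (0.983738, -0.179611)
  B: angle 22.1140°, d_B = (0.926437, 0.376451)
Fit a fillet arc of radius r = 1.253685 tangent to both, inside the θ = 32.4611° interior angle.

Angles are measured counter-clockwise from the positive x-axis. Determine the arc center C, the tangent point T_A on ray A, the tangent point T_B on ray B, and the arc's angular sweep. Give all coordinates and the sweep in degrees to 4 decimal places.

center=(13.8058,6.9893) T_A=(13.5807,5.7560) T_B=(13.3339,8.1508) sweep=147.5389

bisector direction at 5.8834° = (0.994732,0.102505)
center distance |VC| = r/sin(θ/2) = 1.253685/sin(16.2306°) = 4.485407
C = V + |VC|·bis = (13.8058,6.9893)
T_A = V + ((C−V)·d_A)·d_A = V + 4.3066·d_A = (13.5807,5.7560)
T_B = V + ((C−V)·d_B)·d_B = V + 4.3066·d_B = (13.3339,8.1508)
sweep = 180° − θ = 147.5389°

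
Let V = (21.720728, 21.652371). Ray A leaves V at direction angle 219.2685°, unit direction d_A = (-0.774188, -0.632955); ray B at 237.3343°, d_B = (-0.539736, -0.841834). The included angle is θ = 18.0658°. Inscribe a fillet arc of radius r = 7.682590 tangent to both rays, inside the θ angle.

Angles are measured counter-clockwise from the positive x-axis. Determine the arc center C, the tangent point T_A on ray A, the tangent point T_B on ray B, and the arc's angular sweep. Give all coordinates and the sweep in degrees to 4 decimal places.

center=(-10.8302,-14.8838) T_A=(-15.6930,-8.9360) T_B=(-4.3628,-19.0304) sweep=161.9342

bisector direction at 228.3014° = (-0.665212,-0.746654)
center distance |VC| = r/sin(θ/2) = 7.682590/sin(9.0329°) = 48.933201
C = V + |VC|·bis = (-10.8302,-14.8838)
T_A = V + ((C−V)·d_A)·d_A = V + 48.3263·d_A = (-15.6930,-8.9360)
T_B = V + ((C−V)·d_B)·d_B = V + 48.3263·d_B = (-4.3628,-19.0304)
sweep = 180° − θ = 161.9342°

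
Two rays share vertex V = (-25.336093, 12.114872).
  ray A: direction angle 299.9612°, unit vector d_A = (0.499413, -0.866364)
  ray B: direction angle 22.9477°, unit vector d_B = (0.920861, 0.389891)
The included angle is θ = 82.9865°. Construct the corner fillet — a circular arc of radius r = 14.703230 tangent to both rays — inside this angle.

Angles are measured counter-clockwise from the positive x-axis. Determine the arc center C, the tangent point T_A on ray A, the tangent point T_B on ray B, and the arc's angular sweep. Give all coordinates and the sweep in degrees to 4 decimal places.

center=(-4.2960,5.0564) T_A=(-17.0344,-2.2866) T_B=(-10.0287,18.5960) sweep=97.0135

bisector direction at 341.4545° = (0.948071,-0.318058)
center distance |VC| = r/sin(θ/2) = 14.703230/sin(41.4933°) = 22.192489
C = V + |VC|·bis = (-4.2960,5.0564)
T_A = V + ((C−V)·d_A)·d_A = V + 16.6229·d_A = (-17.0344,-2.2866)
T_B = V + ((C−V)·d_B)·d_B = V + 16.6229·d_B = (-10.0287,18.5960)
sweep = 180° − θ = 97.0135°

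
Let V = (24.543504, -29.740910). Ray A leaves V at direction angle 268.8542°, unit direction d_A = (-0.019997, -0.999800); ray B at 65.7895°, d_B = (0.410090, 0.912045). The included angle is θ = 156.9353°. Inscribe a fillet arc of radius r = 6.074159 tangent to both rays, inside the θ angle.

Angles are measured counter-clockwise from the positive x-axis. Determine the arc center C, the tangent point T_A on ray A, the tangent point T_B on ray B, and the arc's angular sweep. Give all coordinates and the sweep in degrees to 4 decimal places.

center=(30.5917,-31.1015) T_A=(24.5187,-30.9800) T_B=(25.0518,-28.6105) sweep=23.0647

bisector direction at 347.3218° = (0.975618,-0.219474)
center distance |VC| = r/sin(θ/2) = 6.074159/sin(78.4677°) = 6.199311
C = V + |VC|·bis = (30.5917,-31.1015)
T_A = V + ((C−V)·d_A)·d_A = V + 1.2394·d_A = (24.5187,-30.9800)
T_B = V + ((C−V)·d_B)·d_B = V + 1.2394·d_B = (25.0518,-28.6105)
sweep = 180° − θ = 23.0647°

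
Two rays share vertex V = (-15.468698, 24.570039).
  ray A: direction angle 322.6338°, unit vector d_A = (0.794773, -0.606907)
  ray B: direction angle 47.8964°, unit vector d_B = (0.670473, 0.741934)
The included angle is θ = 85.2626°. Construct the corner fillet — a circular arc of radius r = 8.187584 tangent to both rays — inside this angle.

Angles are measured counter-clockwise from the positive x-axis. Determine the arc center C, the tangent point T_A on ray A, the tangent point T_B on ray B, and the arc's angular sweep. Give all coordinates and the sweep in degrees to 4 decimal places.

bisector direction at 5.2651° = (0.995781,0.091764)
center distance |VC| = r/sin(θ/2) = 8.187584/sin(42.6313°) = 12.088956
C = V + |VC|·bis = (-3.4307,25.6794)
T_A = V + ((C−V)·d_A)·d_A = V + 8.8942·d_A = (-8.3999,19.1721)
T_B = V + ((C−V)·d_B)·d_B = V + 8.8942·d_B = (-9.5054,31.1689)
sweep = 180° − θ = 94.7374°

center=(-3.4307,25.6794) T_A=(-8.3999,19.1721) T_B=(-9.5054,31.1689) sweep=94.7374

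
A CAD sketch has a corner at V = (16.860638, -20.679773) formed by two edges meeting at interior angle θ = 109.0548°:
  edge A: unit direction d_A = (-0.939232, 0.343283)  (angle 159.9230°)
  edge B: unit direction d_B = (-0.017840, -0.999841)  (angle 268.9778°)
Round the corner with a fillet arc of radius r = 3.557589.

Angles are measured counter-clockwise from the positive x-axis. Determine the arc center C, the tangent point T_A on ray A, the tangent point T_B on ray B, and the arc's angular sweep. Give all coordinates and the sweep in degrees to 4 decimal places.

bisector direction at 214.4504° = (-0.824616,-0.565693)
center distance |VC| = r/sin(θ/2) = 3.557589/sin(54.5274°) = 4.368393
C = V + |VC|·bis = (13.2584,-23.1509)
T_A = V + ((C−V)·d_A)·d_A = V + 2.5350·d_A = (14.4796,-19.8095)
T_B = V + ((C−V)·d_B)·d_B = V + 2.5350·d_B = (16.8154,-23.2144)
sweep = 180° − θ = 70.9452°

center=(13.2584,-23.1509) T_A=(14.4796,-19.8095) T_B=(16.8154,-23.2144) sweep=70.9452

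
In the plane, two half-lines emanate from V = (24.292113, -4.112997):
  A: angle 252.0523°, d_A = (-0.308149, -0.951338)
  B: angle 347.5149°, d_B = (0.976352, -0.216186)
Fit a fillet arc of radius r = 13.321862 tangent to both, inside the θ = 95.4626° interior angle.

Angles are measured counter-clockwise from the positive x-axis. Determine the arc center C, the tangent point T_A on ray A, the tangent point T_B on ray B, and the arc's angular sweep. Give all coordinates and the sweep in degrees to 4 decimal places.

bisector direction at 299.7836° = (0.496726,-0.867908)
center distance |VC| = r/sin(θ/2) = 13.321862/sin(47.7313°) = 18.002549
C = V + |VC|·bis = (33.2344,-19.7375)
T_A = V + ((C−V)·d_A)·d_A = V + 12.1087·d_A = (20.5608,-15.6324)
T_B = V + ((C−V)·d_B)·d_B = V + 12.1087·d_B = (36.1144,-6.7307)
sweep = 180° − θ = 84.5374°

center=(33.2344,-19.7375) T_A=(20.5608,-15.6324) T_B=(36.1144,-6.7307) sweep=84.5374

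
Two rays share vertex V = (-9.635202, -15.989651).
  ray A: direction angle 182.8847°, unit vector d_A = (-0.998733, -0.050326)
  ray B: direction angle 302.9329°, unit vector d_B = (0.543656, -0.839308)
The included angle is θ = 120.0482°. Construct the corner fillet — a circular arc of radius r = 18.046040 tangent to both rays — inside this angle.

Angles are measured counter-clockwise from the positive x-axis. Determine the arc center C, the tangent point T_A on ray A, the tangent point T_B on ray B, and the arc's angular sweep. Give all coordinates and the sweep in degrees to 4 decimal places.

bisector direction at 242.9088° = (-0.455408,-0.890283)
center distance |VC| = r/sin(θ/2) = 18.046040/sin(60.0241°) = 20.832715
C = V + |VC|·bis = (-19.1226,-34.5367)
T_A = V + ((C−V)·d_A)·d_A = V + 10.4088·d_A = (-20.0308,-16.5135)
T_B = V + ((C−V)·d_B)·d_B = V + 10.4088·d_B = (-3.9764,-24.7258)
sweep = 180° − θ = 59.9518°

center=(-19.1226,-34.5367) T_A=(-20.0308,-16.5135) T_B=(-3.9764,-24.7258) sweep=59.9518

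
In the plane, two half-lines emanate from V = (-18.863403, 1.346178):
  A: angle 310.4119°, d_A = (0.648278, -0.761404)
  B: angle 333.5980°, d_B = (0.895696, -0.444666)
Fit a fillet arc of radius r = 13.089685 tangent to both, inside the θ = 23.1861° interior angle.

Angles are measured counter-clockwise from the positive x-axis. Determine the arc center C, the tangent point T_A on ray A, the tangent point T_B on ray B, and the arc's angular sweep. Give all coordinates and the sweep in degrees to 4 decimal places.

bisector direction at 322.0050° = (0.788064,-0.615593)
center distance |VC| = r/sin(θ/2) = 13.089685/sin(11.5930°) = 65.136066
C = V + |VC|·bis = (32.4680,-38.7512)
T_A = V + ((C−V)·d_A)·d_A = V + 63.8073·d_A = (22.5014,-47.2369)
T_B = V + ((C−V)·d_B)·d_B = V + 63.8073·d_B = (38.2885,-27.0268)
sweep = 180° − θ = 156.8139°

center=(32.4680,-38.7512) T_A=(22.5014,-47.2369) T_B=(38.2885,-27.0268) sweep=156.8139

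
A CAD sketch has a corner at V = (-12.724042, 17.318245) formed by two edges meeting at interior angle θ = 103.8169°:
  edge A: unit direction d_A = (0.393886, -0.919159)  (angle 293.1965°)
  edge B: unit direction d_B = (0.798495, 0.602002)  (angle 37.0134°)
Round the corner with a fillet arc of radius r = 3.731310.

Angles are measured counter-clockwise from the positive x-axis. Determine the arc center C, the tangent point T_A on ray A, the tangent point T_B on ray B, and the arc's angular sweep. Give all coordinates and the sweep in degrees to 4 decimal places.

center=(-8.1423,16.0996) T_A=(-11.5720,14.6299) T_B=(-10.3886,19.0790) sweep=76.1831

bisector direction at 345.1050° = (0.966398,-0.257049)
center distance |VC| = r/sin(θ/2) = 3.731310/sin(51.9085°) = 4.741025
C = V + |VC|·bis = (-8.1423,16.0996)
T_A = V + ((C−V)·d_A)·d_A = V + 2.9248·d_A = (-11.5720,14.6299)
T_B = V + ((C−V)·d_B)·d_B = V + 2.9248·d_B = (-10.3886,19.0790)
sweep = 180° − θ = 76.1831°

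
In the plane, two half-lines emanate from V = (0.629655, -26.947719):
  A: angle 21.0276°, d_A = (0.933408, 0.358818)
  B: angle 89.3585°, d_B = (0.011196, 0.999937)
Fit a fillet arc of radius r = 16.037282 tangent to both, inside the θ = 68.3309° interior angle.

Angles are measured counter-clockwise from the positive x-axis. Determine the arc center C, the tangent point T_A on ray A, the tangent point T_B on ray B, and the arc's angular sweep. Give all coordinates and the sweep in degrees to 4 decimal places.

bisector direction at 55.1930° = (0.570813,0.821080)
center distance |VC| = r/sin(θ/2) = 16.037282/sin(34.1654°) = 28.557200
C = V + |VC|·bis = (16.9305,-3.5000)
T_A = V + ((C−V)·d_A)·d_A = V + 23.6288·d_A = (22.6849,-18.4693)
T_B = V + ((C−V)·d_B)·d_B = V + 23.6288·d_B = (0.8942,-3.3204)
sweep = 180° − θ = 111.6691°

center=(16.9305,-3.5000) T_A=(22.6849,-18.4693) T_B=(0.8942,-3.3204) sweep=111.6691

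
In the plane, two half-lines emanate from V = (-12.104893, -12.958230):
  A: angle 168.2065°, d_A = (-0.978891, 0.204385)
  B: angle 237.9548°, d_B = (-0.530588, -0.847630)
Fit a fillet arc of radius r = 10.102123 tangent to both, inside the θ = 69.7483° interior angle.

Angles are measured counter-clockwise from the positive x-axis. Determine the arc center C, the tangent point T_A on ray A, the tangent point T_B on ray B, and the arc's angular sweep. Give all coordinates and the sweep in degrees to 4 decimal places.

center=(-28.3586,-19.8845) T_A=(-26.2939,-9.9957) T_B=(-19.7958,-25.2446) sweep=110.2517

bisector direction at 203.0807° = (-0.919954,-0.392026)
center distance |VC| = r/sin(θ/2) = 10.102123/sin(34.8742°) = 17.667980
C = V + |VC|·bis = (-28.3586,-19.8845)
T_A = V + ((C−V)·d_A)·d_A = V + 14.4950·d_A = (-26.2939,-9.9957)
T_B = V + ((C−V)·d_B)·d_B = V + 14.4950·d_B = (-19.7958,-25.2446)
sweep = 180° − θ = 110.2517°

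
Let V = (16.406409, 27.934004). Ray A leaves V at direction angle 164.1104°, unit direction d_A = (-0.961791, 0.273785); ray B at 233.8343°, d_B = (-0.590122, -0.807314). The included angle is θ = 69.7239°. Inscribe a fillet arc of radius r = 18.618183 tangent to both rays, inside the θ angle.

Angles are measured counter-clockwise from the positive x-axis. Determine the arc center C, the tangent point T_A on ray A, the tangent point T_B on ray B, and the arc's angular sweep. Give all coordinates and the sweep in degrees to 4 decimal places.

center=(-14.3961,17.3445) T_A=(-9.2988,35.2513) T_B=(0.6346,6.3575) sweep=110.2761

bisector direction at 198.9724° = (-0.945676,-0.325112)
center distance |VC| = r/sin(θ/2) = 18.618183/sin(34.8620°) = 32.571987
C = V + |VC|·bis = (-14.3961,17.3445)
T_A = V + ((C−V)·d_A)·d_A = V + 26.7263·d_A = (-9.2988,35.2513)
T_B = V + ((C−V)·d_B)·d_B = V + 26.7263·d_B = (0.6346,6.3575)
sweep = 180° − θ = 110.2761°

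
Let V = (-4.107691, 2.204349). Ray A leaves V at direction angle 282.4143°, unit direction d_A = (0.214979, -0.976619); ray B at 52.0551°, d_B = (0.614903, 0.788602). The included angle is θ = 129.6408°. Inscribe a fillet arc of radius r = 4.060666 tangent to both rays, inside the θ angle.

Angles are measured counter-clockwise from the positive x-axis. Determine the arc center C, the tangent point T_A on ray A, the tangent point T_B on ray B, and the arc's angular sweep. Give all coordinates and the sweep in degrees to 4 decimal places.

bisector direction at 347.2347° = (0.975283,-0.220958)
center distance |VC| = r/sin(θ/2) = 4.060666/sin(64.8204°) = 4.487030
C = V + |VC|·bis = (0.2684,1.2129)
T_A = V + ((C−V)·d_A)·d_A = V + 1.9090·d_A = (-3.6973,0.3399)
T_B = V + ((C−V)·d_B)·d_B = V + 1.9090·d_B = (-2.9338,3.7098)
sweep = 180° − θ = 50.3592°

center=(0.2684,1.2129) T_A=(-3.6973,0.3399) T_B=(-2.9338,3.7098) sweep=50.3592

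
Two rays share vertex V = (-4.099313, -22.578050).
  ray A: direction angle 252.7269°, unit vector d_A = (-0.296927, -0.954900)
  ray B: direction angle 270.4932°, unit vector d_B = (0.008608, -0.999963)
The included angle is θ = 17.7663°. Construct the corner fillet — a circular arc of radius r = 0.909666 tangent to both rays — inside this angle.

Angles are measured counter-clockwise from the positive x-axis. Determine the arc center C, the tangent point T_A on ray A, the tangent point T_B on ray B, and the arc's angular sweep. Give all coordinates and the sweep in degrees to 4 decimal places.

bisector direction at 261.6101° = (-0.145910,-0.989298)
center distance |VC| = r/sin(θ/2) = 0.909666/sin(8.8832°) = 5.890862
C = V + |VC|·bis = (-4.9588,-28.4059)
T_A = V + ((C−V)·d_A)·d_A = V + 5.8202·d_A = (-5.8275,-28.1358)
T_B = V + ((C−V)·d_B)·d_B = V + 5.8202·d_B = (-4.0492,-28.3980)
sweep = 180° − θ = 162.2337°

center=(-4.9588,-28.4059) T_A=(-5.8275,-28.1358) T_B=(-4.0492,-28.3980) sweep=162.2337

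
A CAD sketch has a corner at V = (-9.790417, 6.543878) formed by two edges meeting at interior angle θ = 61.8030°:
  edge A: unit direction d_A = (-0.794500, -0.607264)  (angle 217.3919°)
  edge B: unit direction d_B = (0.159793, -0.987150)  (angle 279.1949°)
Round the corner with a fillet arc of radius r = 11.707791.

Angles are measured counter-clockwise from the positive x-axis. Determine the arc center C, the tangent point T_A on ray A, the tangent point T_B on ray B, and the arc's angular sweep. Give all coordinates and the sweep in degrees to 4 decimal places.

center=(-18.2220,-14.6367) T_A=(-25.3317,-5.3349) T_B=(-6.6647,-12.7659) sweep=118.1970

bisector direction at 248.2934° = (-0.369854,-0.929090)
center distance |VC| = r/sin(θ/2) = 11.707791/sin(30.9015°) = 22.797154
C = V + |VC|·bis = (-18.2220,-14.6367)
T_A = V + ((C−V)·d_A)·d_A = V + 19.5611·d_A = (-25.3317,-5.3349)
T_B = V + ((C−V)·d_B)·d_B = V + 19.5611·d_B = (-6.6647,-12.7659)
sweep = 180° − θ = 118.1970°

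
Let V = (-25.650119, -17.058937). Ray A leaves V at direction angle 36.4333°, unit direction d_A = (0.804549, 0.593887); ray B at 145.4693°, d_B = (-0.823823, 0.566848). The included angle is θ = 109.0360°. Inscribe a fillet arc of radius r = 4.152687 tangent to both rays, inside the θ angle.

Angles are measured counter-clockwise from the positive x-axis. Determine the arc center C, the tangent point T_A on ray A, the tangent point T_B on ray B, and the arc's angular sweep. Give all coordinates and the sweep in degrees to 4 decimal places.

center=(-25.7348,-11.9599) T_A=(-23.2686,-15.3010) T_B=(-28.0887,-15.3810) sweep=70.9640

bisector direction at 90.9513° = (-0.016603,0.999862)
center distance |VC| = r/sin(θ/2) = 4.152687/sin(54.5180°) = 5.099715
C = V + |VC|·bis = (-25.7348,-11.9599)
T_A = V + ((C−V)·d_A)·d_A = V + 2.9601·d_A = (-23.2686,-15.3010)
T_B = V + ((C−V)·d_B)·d_B = V + 2.9601·d_B = (-28.0887,-15.3810)
sweep = 180° − θ = 70.9640°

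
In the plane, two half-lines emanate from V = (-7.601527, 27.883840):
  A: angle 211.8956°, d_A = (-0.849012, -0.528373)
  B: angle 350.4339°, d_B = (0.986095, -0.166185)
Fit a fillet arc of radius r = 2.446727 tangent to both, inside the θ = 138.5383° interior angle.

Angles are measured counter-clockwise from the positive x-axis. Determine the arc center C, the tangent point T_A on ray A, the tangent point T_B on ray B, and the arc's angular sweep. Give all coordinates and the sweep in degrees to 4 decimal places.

bisector direction at 281.1648° = (0.193631,-0.981074)
center distance |VC| = r/sin(θ/2) = 2.446727/sin(69.2691°) = 2.616111
C = V + |VC|·bis = (-7.0950,25.3172)
T_A = V + ((C−V)·d_A)·d_A = V + 0.9260·d_A = (-8.3878,27.3945)
T_B = V + ((C−V)·d_B)·d_B = V + 0.9260·d_B = (-6.6884,27.7299)
sweep = 180° − θ = 41.4617°

center=(-7.0950,25.3172) T_A=(-8.3878,27.3945) T_B=(-6.6884,27.7299) sweep=41.4617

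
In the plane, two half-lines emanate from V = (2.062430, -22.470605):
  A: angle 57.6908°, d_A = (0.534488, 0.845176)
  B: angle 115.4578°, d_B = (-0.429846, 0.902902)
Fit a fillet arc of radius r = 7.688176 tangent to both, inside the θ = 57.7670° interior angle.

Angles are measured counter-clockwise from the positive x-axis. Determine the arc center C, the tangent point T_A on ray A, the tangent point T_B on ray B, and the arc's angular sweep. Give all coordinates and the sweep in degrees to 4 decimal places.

center=(3.0135,-6.5825) T_A=(9.5114,-10.6917) T_B=(-3.9282,-9.8872) sweep=122.2330

bisector direction at 86.5743° = (0.059754,0.998213)
center distance |VC| = r/sin(θ/2) = 7.688176/sin(28.8835°) = 15.916552
C = V + |VC|·bis = (3.0135,-6.5825)
T_A = V + ((C−V)·d_A)·d_A = V + 13.9366·d_A = (9.5114,-10.6917)
T_B = V + ((C−V)·d_B)·d_B = V + 13.9366·d_B = (-3.9282,-9.8872)
sweep = 180° − θ = 122.2330°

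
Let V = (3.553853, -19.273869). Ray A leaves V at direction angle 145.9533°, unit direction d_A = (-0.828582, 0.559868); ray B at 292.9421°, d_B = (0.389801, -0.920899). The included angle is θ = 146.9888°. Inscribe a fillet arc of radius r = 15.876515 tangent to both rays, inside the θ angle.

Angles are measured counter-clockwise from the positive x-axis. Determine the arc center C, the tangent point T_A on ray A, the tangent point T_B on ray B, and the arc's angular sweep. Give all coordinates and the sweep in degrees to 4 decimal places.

bisector direction at 219.4477° = (-0.772205,-0.635374)
center distance |VC| = r/sin(θ/2) = 15.876515/sin(73.4944°) = 16.558874
C = V + |VC|·bis = (-9.2330,-29.7949)
T_A = V + ((C−V)·d_A)·d_A = V + 4.7045·d_A = (-0.3442,-16.6400)
T_B = V + ((C−V)·d_B)·d_B = V + 4.7045·d_B = (5.3877,-23.6063)
sweep = 180° − θ = 33.0112°

center=(-9.2330,-29.7949) T_A=(-0.3442,-16.6400) T_B=(5.3877,-23.6063) sweep=33.0112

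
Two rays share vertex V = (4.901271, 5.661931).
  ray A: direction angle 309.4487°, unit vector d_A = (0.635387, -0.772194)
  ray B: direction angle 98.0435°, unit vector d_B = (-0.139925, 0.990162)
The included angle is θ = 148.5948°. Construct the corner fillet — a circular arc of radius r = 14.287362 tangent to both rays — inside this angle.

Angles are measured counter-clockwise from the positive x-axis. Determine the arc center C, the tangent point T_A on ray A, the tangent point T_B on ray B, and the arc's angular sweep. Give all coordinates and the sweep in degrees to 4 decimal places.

bisector direction at 23.7461° = (0.915339,0.402684)
center distance |VC| = r/sin(θ/2) = 14.287362/sin(74.2974°) = 14.841245
C = V + |VC|·bis = (18.4860,11.6383)
T_A = V + ((C−V)·d_A)·d_A = V + 4.0167·d_A = (7.4534,2.5603)
T_B = V + ((C−V)·d_B)·d_B = V + 4.0167·d_B = (4.3392,9.6391)
sweep = 180° − θ = 31.4052°

center=(18.4860,11.6383) T_A=(7.4534,2.5603) T_B=(4.3392,9.6391) sweep=31.4052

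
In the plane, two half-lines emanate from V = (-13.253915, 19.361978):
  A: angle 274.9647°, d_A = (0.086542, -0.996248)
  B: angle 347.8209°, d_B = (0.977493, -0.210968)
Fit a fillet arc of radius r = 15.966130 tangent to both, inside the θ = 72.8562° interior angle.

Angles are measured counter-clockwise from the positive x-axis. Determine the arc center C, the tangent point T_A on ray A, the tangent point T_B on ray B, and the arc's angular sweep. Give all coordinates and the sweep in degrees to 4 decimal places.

center=(4.5245,-0.8088) T_A=(-11.3817,-2.1906) T_B=(7.8929,14.7980) sweep=107.1438

bisector direction at 311.3928° = (0.661218,-0.750194)
center distance |VC| = r/sin(θ/2) = 15.966130/sin(36.4281°) = 26.887446
C = V + |VC|·bis = (4.5245,-0.8088)
T_A = V + ((C−V)·d_A)·d_A = V + 21.6337·d_A = (-11.3817,-2.1906)
T_B = V + ((C−V)·d_B)·d_B = V + 21.6337·d_B = (7.8929,14.7980)
sweep = 180° − θ = 107.1438°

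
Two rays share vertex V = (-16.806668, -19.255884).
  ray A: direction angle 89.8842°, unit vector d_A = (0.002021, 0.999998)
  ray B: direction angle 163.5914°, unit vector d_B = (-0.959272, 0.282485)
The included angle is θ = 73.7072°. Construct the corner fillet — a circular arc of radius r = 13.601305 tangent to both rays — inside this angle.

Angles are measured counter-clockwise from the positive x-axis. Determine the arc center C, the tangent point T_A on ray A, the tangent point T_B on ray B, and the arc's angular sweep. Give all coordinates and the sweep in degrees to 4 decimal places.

bisector direction at 126.7378° = (-0.598154,0.801381)
center distance |VC| = r/sin(θ/2) = 13.601305/sin(36.8536°) = 22.677443
C = V + |VC|·bis = (-30.3713,-1.0826)
T_A = V + ((C−V)·d_A)·d_A = V + 18.1458·d_A = (-16.7700,-1.1101)
T_B = V + ((C−V)·d_B)·d_B = V + 18.1458·d_B = (-34.2134,-14.1300)
sweep = 180° − θ = 106.2928°

center=(-30.3713,-1.0826) T_A=(-16.7700,-1.1101) T_B=(-34.2134,-14.1300) sweep=106.2928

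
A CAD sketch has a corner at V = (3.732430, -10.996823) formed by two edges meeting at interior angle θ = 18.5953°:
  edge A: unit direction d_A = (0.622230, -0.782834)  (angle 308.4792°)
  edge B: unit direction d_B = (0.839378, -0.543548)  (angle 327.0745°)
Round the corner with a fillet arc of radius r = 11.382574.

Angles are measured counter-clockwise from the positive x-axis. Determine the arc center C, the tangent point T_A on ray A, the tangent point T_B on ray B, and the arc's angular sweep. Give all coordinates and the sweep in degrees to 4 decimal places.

bisector direction at 317.7768° = (0.740533,-0.672020)
center distance |VC| = r/sin(θ/2) = 11.382574/sin(9.2977°) = 70.452701
C = V + |VC|·bis = (55.9050,-58.3424)
T_A = V + ((C−V)·d_A)·d_A = V + 69.5271·d_A = (46.9943,-65.4250)
T_B = V + ((C−V)·d_B)·d_B = V + 69.5271·d_B = (62.0920,-48.7882)
sweep = 180° − θ = 161.4047°

center=(55.9050,-58.3424) T_A=(46.9943,-65.4250) T_B=(62.0920,-48.7882) sweep=161.4047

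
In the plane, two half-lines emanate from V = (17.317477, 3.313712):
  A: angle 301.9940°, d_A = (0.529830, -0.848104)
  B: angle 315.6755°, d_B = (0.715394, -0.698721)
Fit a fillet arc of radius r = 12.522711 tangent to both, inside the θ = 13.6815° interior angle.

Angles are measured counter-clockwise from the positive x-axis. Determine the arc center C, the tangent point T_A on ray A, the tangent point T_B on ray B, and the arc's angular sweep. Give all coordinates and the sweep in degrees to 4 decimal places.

center=(83.2455,-78.5824) T_A=(72.6249,-85.2174) T_B=(91.9954,-69.6238) sweep=166.3185

bisector direction at 308.8348° = (0.627076,-0.778958)
center distance |VC| = r/sin(θ/2) = 12.522711/sin(6.8407°) = 105.135543
C = V + |VC|·bis = (83.2455,-78.5824)
T_A = V + ((C−V)·d_A)·d_A = V + 104.3871·d_A = (72.6249,-85.2174)
T_B = V + ((C−V)·d_B)·d_B = V + 104.3871·d_B = (91.9954,-69.6238)
sweep = 180° − θ = 166.3185°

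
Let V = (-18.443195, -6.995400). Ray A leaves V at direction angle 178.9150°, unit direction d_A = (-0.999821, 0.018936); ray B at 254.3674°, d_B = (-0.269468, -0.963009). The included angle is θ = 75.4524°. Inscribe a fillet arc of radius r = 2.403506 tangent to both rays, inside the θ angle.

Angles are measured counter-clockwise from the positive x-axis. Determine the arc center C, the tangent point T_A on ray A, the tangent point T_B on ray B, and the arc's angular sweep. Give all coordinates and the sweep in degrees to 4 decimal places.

bisector direction at 216.6412° = (-0.802389,-0.596802)
center distance |VC| = r/sin(θ/2) = 2.403506/sin(37.7262°) = 3.928011
C = V + |VC|·bis = (-21.5950,-9.3396)
T_A = V + ((C−V)·d_A)·d_A = V + 3.1068·d_A = (-21.5495,-6.9366)
T_B = V + ((C−V)·d_B)·d_B = V + 3.1068·d_B = (-19.2804,-9.9873)
sweep = 180° − θ = 104.5476°

center=(-21.5950,-9.3396) T_A=(-21.5495,-6.9366) T_B=(-19.2804,-9.9873) sweep=104.5476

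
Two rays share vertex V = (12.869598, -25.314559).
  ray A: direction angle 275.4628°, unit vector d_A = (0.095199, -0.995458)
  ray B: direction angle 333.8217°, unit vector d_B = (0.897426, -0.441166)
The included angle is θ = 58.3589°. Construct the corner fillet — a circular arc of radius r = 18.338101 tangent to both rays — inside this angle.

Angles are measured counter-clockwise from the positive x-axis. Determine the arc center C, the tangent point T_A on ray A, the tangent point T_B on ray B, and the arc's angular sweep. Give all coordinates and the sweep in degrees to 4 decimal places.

bisector direction at 304.6423° = (0.568451,-0.822717)
center distance |VC| = r/sin(θ/2) = 18.338101/sin(29.1794°) = 37.613027
C = V + |VC|·bis = (34.2507,-56.2595)
T_A = V + ((C−V)·d_A)·d_A = V + 32.8398·d_A = (15.9959,-58.0052)
T_B = V + ((C−V)·d_B)·d_B = V + 32.8398·d_B = (42.3409,-39.8024)
sweep = 180° − θ = 121.6411°

center=(34.2507,-56.2595) T_A=(15.9959,-58.0052) T_B=(42.3409,-39.8024) sweep=121.6411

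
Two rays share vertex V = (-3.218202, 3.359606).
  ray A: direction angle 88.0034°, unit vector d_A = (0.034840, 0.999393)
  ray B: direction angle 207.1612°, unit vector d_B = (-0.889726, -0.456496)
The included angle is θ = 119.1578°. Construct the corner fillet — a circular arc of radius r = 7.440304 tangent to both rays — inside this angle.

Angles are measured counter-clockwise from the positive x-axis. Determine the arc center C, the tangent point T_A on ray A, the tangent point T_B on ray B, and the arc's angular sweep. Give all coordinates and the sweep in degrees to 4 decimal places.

bisector direction at 147.5823° = (-0.844162,0.536088)
center distance |VC| = r/sin(θ/2) = 7.440304/sin(59.5789°) = 8.628167
C = V + |VC|·bis = (-10.5018,7.9851)
T_A = V + ((C−V)·d_A)·d_A = V + 4.3689·d_A = (-3.0660,7.7258)
T_B = V + ((C−V)·d_B)·d_B = V + 4.3689·d_B = (-7.1053,1.3652)
sweep = 180° − θ = 60.8422°

center=(-10.5018,7.9851) T_A=(-3.0660,7.7258) T_B=(-7.1053,1.3652) sweep=60.8422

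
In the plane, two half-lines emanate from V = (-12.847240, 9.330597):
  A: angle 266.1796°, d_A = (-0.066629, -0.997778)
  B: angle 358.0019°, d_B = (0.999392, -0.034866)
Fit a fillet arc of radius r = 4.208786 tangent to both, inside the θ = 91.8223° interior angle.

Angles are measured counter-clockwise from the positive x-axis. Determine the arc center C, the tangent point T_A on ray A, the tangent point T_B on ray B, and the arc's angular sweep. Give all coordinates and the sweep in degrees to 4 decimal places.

center=(-8.9195,4.9822) T_A=(-13.1189,5.2626) T_B=(-8.7727,9.1884) sweep=88.1777

bisector direction at 312.0908° = (0.670307,-0.742084)
center distance |VC| = r/sin(θ/2) = 4.208786/sin(45.9111°) = 5.859683
C = V + |VC|·bis = (-8.9195,4.9822)
T_A = V + ((C−V)·d_A)·d_A = V + 4.0770·d_A = (-13.1189,5.2626)
T_B = V + ((C−V)·d_B)·d_B = V + 4.0770·d_B = (-8.7727,9.1884)
sweep = 180° − θ = 88.1777°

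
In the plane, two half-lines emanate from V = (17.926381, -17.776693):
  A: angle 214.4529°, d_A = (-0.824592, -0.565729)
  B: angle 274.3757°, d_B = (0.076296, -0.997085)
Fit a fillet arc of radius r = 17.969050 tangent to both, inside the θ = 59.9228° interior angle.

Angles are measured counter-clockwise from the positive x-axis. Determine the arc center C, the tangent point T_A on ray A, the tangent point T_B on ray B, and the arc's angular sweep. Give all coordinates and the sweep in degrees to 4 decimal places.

center=(2.3880,-50.2286) T_A=(-7.7776,-35.4115) T_B=(20.3047,-48.8576) sweep=120.0772

bisector direction at 244.4143° = (-0.431861,-0.901940)
center distance |VC| = r/sin(θ/2) = 17.969050/sin(29.9614°) = 35.980093
C = V + |VC|·bis = (2.3880,-50.2286)
T_A = V + ((C−V)·d_A)·d_A = V + 31.1718·d_A = (-7.7776,-35.4115)
T_B = V + ((C−V)·d_B)·d_B = V + 31.1718·d_B = (20.3047,-48.8576)
sweep = 180° − θ = 120.0772°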